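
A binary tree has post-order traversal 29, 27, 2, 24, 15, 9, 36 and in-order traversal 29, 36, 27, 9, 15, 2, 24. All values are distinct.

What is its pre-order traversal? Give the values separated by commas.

The last element of post-order is the root; it splits in-order into left and right subtrees.
Root 36: left subtree has 1 node {29}, right has 5 {27, 9, 15, 2, 24}.
  Root 9: left subtree has 1 node {27}, right has 3 {15, 2, 24}.
    Root 15: left subtree has 0 nodes { }, right has 2 {2, 24}.
      Root 24: left subtree has 1 node {2}, right has 0 { }.

36, 29, 9, 27, 15, 24, 2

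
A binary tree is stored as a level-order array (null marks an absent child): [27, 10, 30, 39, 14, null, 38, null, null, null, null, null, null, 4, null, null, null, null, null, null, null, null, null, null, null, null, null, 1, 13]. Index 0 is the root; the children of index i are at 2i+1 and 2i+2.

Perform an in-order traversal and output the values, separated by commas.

39, 10, 14, 27, 30, 1, 4, 13, 38

In-order visits the left subtree, then the node, then the right subtree.
At 27: go left to 10.
  At 10: go left to 39.
    39 is a leaf — visit 39.
  Visit 10.
  At 10: go right to 14.
    14 is a leaf — visit 14.
Visit 27.
At 27: go right to 30.
  At 30: no left child.
  Visit 30.
  At 30: go right to 38.
    At 38: go left to 4.
      At 4: go left to 1.
        1 is a leaf — visit 1.
      Visit 4.
      At 4: go right to 13.
        13 is a leaf — visit 13.
    Visit 38.
    At 38: no right child.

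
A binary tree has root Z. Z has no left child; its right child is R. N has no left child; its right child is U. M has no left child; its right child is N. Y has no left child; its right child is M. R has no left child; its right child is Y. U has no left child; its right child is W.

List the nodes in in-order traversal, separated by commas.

In-order visits the left subtree, then the node, then the right subtree.
At Z: no left child.
Visit Z.
At Z: go right to R.
  At R: no left child.
  Visit R.
  At R: go right to Y.
    At Y: no left child.
    Visit Y.
    At Y: go right to M.
      At M: no left child.
      Visit M.
      At M: go right to N.
        At N: no left child.
        Visit N.
        At N: go right to U.
          At U: no left child.
          Visit U.
          At U: go right to W.
            W is a leaf — visit W.

Z, R, Y, M, N, U, W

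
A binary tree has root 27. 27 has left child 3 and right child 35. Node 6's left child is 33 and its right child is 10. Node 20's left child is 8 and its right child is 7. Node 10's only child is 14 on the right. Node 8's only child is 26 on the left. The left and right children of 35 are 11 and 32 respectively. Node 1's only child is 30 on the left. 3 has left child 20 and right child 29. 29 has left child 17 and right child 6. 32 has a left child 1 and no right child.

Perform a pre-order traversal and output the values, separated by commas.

Pre-order visits the node, then its left subtree, then its right subtree.
Visit 27.
At 27: go left to 3.
  Visit 3.
  At 3: go left to 20.
    Visit 20.
    At 20: go left to 8.
      Visit 8.
      At 8: go left to 26.
        26 is a leaf — visit 26.
      At 8: no right child.
    At 20: go right to 7.
      7 is a leaf — visit 7.
  At 3: go right to 29.
    Visit 29.
    At 29: go left to 17.
      17 is a leaf — visit 17.
    At 29: go right to 6.
      Visit 6.
      At 6: go left to 33.
        33 is a leaf — visit 33.
      At 6: go right to 10.
        Visit 10.
        At 10: no left child.
        At 10: go right to 14.
          14 is a leaf — visit 14.
At 27: go right to 35.
  Visit 35.
  At 35: go left to 11.
    11 is a leaf — visit 11.
  At 35: go right to 32.
    Visit 32.
    At 32: go left to 1.
      Visit 1.
      At 1: go left to 30.
        30 is a leaf — visit 30.
      At 1: no right child.
    At 32: no right child.

27, 3, 20, 8, 26, 7, 29, 17, 6, 33, 10, 14, 35, 11, 32, 1, 30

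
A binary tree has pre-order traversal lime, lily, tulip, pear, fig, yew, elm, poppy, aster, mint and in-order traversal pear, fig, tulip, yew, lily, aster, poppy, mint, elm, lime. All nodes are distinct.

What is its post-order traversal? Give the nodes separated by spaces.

The first element of pre-order is the root; it splits in-order into left and right subtrees.
Root lime: left subtree has 9 nodes {pear, fig, tulip, yew, lily, aster, poppy, mint, elm}, right has 0 { }.
  Root lily: left subtree has 4 nodes {pear, fig, tulip, yew}, right has 4 {aster, poppy, mint, elm}.
    Root tulip: left subtree has 2 nodes {pear, fig}, right has 1 {yew}.
      Root pear: left subtree has 0 nodes { }, right has 1 {fig}.
    Root elm: left subtree has 3 nodes {aster, poppy, mint}, right has 0 { }.
      Root poppy: left subtree has 1 node {aster}, right has 1 {mint}.

fig pear yew tulip aster mint poppy elm lily lime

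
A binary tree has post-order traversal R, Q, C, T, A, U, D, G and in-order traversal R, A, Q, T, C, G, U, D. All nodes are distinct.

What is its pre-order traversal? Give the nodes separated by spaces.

G A R T Q C D U

The last element of post-order is the root; it splits in-order into left and right subtrees.
Root G: left subtree has 5 nodes {R, A, Q, T, C}, right has 2 {U, D}.
  Root A: left subtree has 1 node {R}, right has 3 {Q, T, C}.
    Root T: left subtree has 1 node {Q}, right has 1 {C}.
  Root D: left subtree has 1 node {U}, right has 0 { }.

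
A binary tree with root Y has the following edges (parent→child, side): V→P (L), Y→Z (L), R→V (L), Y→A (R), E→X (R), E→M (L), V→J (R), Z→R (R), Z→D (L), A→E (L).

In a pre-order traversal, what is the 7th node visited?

J

Pre-order visits the node, then its left subtree, then its right subtree.
Visit Y.
At Y: go left to Z.
  Visit Z.
  At Z: go left to D.
    D is a leaf — visit D.
  At Z: go right to R.
    Visit R.
    At R: go left to V.
      Visit V.
      At V: go left to P.
        P is a leaf — visit P.
      At V: go right to J.
        J is a leaf — visit J.
    At R: no right child.
At Y: go right to A.
  Visit A.
  At A: go left to E.
    Visit E.
    At E: go left to M.
      M is a leaf — visit M.
    At E: go right to X.
      X is a leaf — visit X.
  At A: no right child.
Full pre-order sequence: Y, Z, D, R, V, P, J, A, E, M, X.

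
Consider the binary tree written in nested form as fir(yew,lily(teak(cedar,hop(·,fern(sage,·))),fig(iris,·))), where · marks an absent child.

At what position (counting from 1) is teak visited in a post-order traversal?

Post-order visits the left subtree, then the right subtree, then the node.
At fir: go left to yew.
  yew is a leaf — visit yew.
At fir: go right to lily.
  At lily: go left to teak.
    At teak: go left to cedar.
      cedar is a leaf — visit cedar.
    At teak: go right to hop.
      At hop: no left child.
      At hop: go right to fern.
        At fern: go left to sage.
          sage is a leaf — visit sage.
        At fern: no right child.
        Visit fern.
      Visit hop.
    Visit teak.
  At lily: go right to fig.
    At fig: go left to iris.
      iris is a leaf — visit iris.
    At fig: no right child.
    Visit fig.
  Visit lily.
Visit fir.
Full post-order sequence: yew, cedar, sage, fern, hop, teak, iris, fig, lily, fir.

6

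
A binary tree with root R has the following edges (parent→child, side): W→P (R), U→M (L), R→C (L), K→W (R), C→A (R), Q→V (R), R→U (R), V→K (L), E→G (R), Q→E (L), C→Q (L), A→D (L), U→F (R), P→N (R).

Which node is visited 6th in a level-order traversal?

Level-order visits nodes level by level from the root, left to right within each level.
Level 0: R
Level 1: C, U
Level 2: Q, A, M, F
Level 3: E, V, D
Level 4: G, K
Level 5: W
Level 6: P
Level 7: N
Full level-order sequence: R, C, U, Q, A, M, F, E, V, D, G, K, W, P, N.

M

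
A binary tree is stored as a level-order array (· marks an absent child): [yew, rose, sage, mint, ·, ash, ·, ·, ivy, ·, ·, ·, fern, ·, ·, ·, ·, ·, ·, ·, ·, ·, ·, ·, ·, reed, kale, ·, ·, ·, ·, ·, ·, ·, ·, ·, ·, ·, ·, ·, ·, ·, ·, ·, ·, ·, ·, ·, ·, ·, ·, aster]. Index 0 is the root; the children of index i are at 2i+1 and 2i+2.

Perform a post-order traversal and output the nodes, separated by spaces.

Post-order visits the left subtree, then the right subtree, then the node.
At yew: go left to rose.
  At rose: go left to mint.
    At mint: no left child.
    At mint: go right to ivy.
      ivy is a leaf — visit ivy.
    Visit mint.
  At rose: no right child.
  Visit rose.
At yew: go right to sage.
  At sage: go left to ash.
    At ash: no left child.
    At ash: go right to fern.
      At fern: go left to reed.
        At reed: go left to aster.
          aster is a leaf — visit aster.
        At reed: no right child.
        Visit reed.
      At fern: go right to kale.
        kale is a leaf — visit kale.
      Visit fern.
    Visit ash.
  At sage: no right child.
  Visit sage.
Visit yew.

ivy mint rose aster reed kale fern ash sage yew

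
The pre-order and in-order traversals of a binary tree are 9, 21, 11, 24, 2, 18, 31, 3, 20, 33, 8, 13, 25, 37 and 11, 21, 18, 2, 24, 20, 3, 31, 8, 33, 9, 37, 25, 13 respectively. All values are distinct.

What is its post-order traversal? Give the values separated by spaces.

11 18 2 20 3 8 33 31 24 21 37 25 13 9

The first element of pre-order is the root; it splits in-order into left and right subtrees.
Root 9: left subtree has 10 nodes {11, 21, 18, 2, 24, 20, 3, 31, 8, 33}, right has 3 {37, 25, 13}.
  Root 21: left subtree has 1 node {11}, right has 8 {18, 2, 24, 20, 3, 31, 8, 33}.
    Root 24: left subtree has 2 nodes {18, 2}, right has 5 {20, 3, 31, 8, 33}.
      Root 2: left subtree has 1 node {18}, right has 0 { }.
      Root 31: left subtree has 2 nodes {20, 3}, right has 2 {8, 33}.
        Root 3: left subtree has 1 node {20}, right has 0 { }.
        Root 33: left subtree has 1 node {8}, right has 0 { }.
  Root 13: left subtree has 2 nodes {37, 25}, right has 0 { }.
    Root 25: left subtree has 1 node {37}, right has 0 { }.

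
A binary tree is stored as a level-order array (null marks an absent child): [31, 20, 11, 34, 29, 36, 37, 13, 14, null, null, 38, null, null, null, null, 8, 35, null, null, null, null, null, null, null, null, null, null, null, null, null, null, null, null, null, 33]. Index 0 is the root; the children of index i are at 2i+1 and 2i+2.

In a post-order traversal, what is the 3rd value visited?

33

Post-order visits the left subtree, then the right subtree, then the node.
At 31: go left to 20.
  At 20: go left to 34.
    At 34: go left to 13.
      At 13: no left child.
      At 13: go right to 8.
        8 is a leaf — visit 8.
      Visit 13.
    At 34: go right to 14.
      At 14: go left to 35.
        At 35: go left to 33.
          33 is a leaf — visit 33.
        At 35: no right child.
        Visit 35.
      At 14: no right child.
      Visit 14.
    Visit 34.
  At 20: go right to 29.
    29 is a leaf — visit 29.
  Visit 20.
At 31: go right to 11.
  At 11: go left to 36.
    At 36: go left to 38.
      38 is a leaf — visit 38.
    At 36: no right child.
    Visit 36.
  At 11: go right to 37.
    37 is a leaf — visit 37.
  Visit 11.
Visit 31.
Full post-order sequence: 8, 13, 33, 35, 14, 34, 29, 20, 38, 36, 37, 11, 31.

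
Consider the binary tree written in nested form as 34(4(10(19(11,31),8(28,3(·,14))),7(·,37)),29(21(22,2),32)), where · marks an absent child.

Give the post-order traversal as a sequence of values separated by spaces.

Post-order visits the left subtree, then the right subtree, then the node.
At 34: go left to 4.
  At 4: go left to 10.
    At 10: go left to 19.
      At 19: go left to 11.
        11 is a leaf — visit 11.
      At 19: go right to 31.
        31 is a leaf — visit 31.
      Visit 19.
    At 10: go right to 8.
      At 8: go left to 28.
        28 is a leaf — visit 28.
      At 8: go right to 3.
        At 3: no left child.
        At 3: go right to 14.
          14 is a leaf — visit 14.
        Visit 3.
      Visit 8.
    Visit 10.
  At 4: go right to 7.
    At 7: no left child.
    At 7: go right to 37.
      37 is a leaf — visit 37.
    Visit 7.
  Visit 4.
At 34: go right to 29.
  At 29: go left to 21.
    At 21: go left to 22.
      22 is a leaf — visit 22.
    At 21: go right to 2.
      2 is a leaf — visit 2.
    Visit 21.
  At 29: go right to 32.
    32 is a leaf — visit 32.
  Visit 29.
Visit 34.

11 31 19 28 14 3 8 10 37 7 4 22 2 21 32 29 34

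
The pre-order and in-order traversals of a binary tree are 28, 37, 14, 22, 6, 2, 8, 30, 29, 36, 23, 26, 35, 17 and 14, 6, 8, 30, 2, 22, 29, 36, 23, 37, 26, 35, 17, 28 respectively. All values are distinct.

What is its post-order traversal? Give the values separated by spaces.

30 8 2 6 23 36 29 22 14 17 35 26 37 28

The first element of pre-order is the root; it splits in-order into left and right subtrees.
Root 28: left subtree has 13 nodes {14, 6, 8, 30, 2, 22, 29, 36, 23, 37, 26, 35, 17}, right has 0 { }.
  Root 37: left subtree has 9 nodes {14, 6, 8, 30, 2, 22, 29, 36, 23}, right has 3 {26, 35, 17}.
    Root 14: left subtree has 0 nodes { }, right has 8 {6, 8, 30, 2, 22, 29, 36, 23}.
      Root 22: left subtree has 4 nodes {6, 8, 30, 2}, right has 3 {29, 36, 23}.
        Root 6: left subtree has 0 nodes { }, right has 3 {8, 30, 2}.
          Root 2: left subtree has 2 nodes {8, 30}, right has 0 { }.
            Root 8: left subtree has 0 nodes { }, right has 1 {30}.
        Root 29: left subtree has 0 nodes { }, right has 2 {36, 23}.
          Root 36: left subtree has 0 nodes { }, right has 1 {23}.
    Root 26: left subtree has 0 nodes { }, right has 2 {35, 17}.
      Root 35: left subtree has 0 nodes { }, right has 1 {17}.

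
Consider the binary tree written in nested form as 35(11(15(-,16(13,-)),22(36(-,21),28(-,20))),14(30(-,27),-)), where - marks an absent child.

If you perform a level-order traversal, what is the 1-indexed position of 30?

6

Level-order visits nodes level by level from the root, left to right within each level.
Level 0: 35
Level 1: 11, 14
Level 2: 15, 22, 30
Level 3: 16, 36, 28, 27
Level 4: 13, 21, 20
Full level-order sequence: 35, 11, 14, 15, 22, 30, 16, 36, 28, 27, 13, 21, 20.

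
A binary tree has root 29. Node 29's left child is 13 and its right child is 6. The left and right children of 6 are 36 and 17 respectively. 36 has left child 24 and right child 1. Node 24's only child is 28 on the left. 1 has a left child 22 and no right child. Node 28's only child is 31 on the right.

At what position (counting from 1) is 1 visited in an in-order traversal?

In-order visits the left subtree, then the node, then the right subtree.
At 29: go left to 13.
  13 is a leaf — visit 13.
Visit 29.
At 29: go right to 6.
  At 6: go left to 36.
    At 36: go left to 24.
      At 24: go left to 28.
        At 28: no left child.
        Visit 28.
        At 28: go right to 31.
          31 is a leaf — visit 31.
      Visit 24.
      At 24: no right child.
    Visit 36.
    At 36: go right to 1.
      At 1: go left to 22.
        22 is a leaf — visit 22.
      Visit 1.
      At 1: no right child.
  Visit 6.
  At 6: go right to 17.
    17 is a leaf — visit 17.
Full in-order sequence: 13, 29, 28, 31, 24, 36, 22, 1, 6, 17.

8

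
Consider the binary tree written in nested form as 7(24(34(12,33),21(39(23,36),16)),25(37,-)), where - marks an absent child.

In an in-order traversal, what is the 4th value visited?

24

In-order visits the left subtree, then the node, then the right subtree.
At 7: go left to 24.
  At 24: go left to 34.
    At 34: go left to 12.
      12 is a leaf — visit 12.
    Visit 34.
    At 34: go right to 33.
      33 is a leaf — visit 33.
  Visit 24.
  At 24: go right to 21.
    At 21: go left to 39.
      At 39: go left to 23.
        23 is a leaf — visit 23.
      Visit 39.
      At 39: go right to 36.
        36 is a leaf — visit 36.
    Visit 21.
    At 21: go right to 16.
      16 is a leaf — visit 16.
Visit 7.
At 7: go right to 25.
  At 25: go left to 37.
    37 is a leaf — visit 37.
  Visit 25.
  At 25: no right child.
Full in-order sequence: 12, 34, 33, 24, 23, 39, 36, 21, 16, 7, 37, 25.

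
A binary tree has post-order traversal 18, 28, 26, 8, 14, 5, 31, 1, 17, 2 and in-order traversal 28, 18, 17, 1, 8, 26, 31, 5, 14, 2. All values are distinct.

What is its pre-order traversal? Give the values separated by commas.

2, 17, 28, 18, 1, 31, 8, 26, 5, 14

The last element of post-order is the root; it splits in-order into left and right subtrees.
Root 2: left subtree has 9 nodes {28, 18, 17, 1, 8, 26, 31, 5, 14}, right has 0 { }.
  Root 17: left subtree has 2 nodes {28, 18}, right has 6 {1, 8, 26, 31, 5, 14}.
    Root 28: left subtree has 0 nodes { }, right has 1 {18}.
    Root 1: left subtree has 0 nodes { }, right has 5 {8, 26, 31, 5, 14}.
      Root 31: left subtree has 2 nodes {8, 26}, right has 2 {5, 14}.
        Root 8: left subtree has 0 nodes { }, right has 1 {26}.
        Root 5: left subtree has 0 nodes { }, right has 1 {14}.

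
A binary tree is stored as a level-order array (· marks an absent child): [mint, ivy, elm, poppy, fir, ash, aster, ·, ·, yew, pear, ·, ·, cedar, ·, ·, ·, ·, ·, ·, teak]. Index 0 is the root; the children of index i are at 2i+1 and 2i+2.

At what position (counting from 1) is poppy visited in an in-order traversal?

In-order visits the left subtree, then the node, then the right subtree.
At mint: go left to ivy.
  At ivy: go left to poppy.
    poppy is a leaf — visit poppy.
  Visit ivy.
  At ivy: go right to fir.
    At fir: go left to yew.
      At yew: no left child.
      Visit yew.
      At yew: go right to teak.
        teak is a leaf — visit teak.
    Visit fir.
    At fir: go right to pear.
      pear is a leaf — visit pear.
Visit mint.
At mint: go right to elm.
  At elm: go left to ash.
    ash is a leaf — visit ash.
  Visit elm.
  At elm: go right to aster.
    At aster: go left to cedar.
      cedar is a leaf — visit cedar.
    Visit aster.
    At aster: no right child.
Full in-order sequence: poppy, ivy, yew, teak, fir, pear, mint, ash, elm, cedar, aster.

1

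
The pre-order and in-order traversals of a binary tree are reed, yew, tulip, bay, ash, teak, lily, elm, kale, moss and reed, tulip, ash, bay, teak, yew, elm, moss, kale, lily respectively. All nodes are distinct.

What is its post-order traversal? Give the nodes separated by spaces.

The first element of pre-order is the root; it splits in-order into left and right subtrees.
Root reed: left subtree has 0 nodes { }, right has 9 {tulip, ash, bay, teak, yew, elm, moss, kale, lily}.
  Root yew: left subtree has 4 nodes {tulip, ash, bay, teak}, right has 4 {elm, moss, kale, lily}.
    Root tulip: left subtree has 0 nodes { }, right has 3 {ash, bay, teak}.
      Root bay: left subtree has 1 node {ash}, right has 1 {teak}.
    Root lily: left subtree has 3 nodes {elm, moss, kale}, right has 0 { }.
      Root elm: left subtree has 0 nodes { }, right has 2 {moss, kale}.
        Root kale: left subtree has 1 node {moss}, right has 0 { }.

ash teak bay tulip moss kale elm lily yew reed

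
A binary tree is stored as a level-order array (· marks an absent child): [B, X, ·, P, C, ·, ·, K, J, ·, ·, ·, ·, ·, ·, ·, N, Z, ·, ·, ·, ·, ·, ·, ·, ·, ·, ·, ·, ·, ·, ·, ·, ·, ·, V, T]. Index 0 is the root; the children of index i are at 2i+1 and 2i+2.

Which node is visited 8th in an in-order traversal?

X

In-order visits the left subtree, then the node, then the right subtree.
At B: go left to X.
  At X: go left to P.
    At P: go left to K.
      At K: no left child.
      Visit K.
      At K: go right to N.
        N is a leaf — visit N.
    Visit P.
    At P: go right to J.
      At J: go left to Z.
        At Z: go left to V.
          V is a leaf — visit V.
        Visit Z.
        At Z: go right to T.
          T is a leaf — visit T.
      Visit J.
      At J: no right child.
  Visit X.
  At X: go right to C.
    C is a leaf — visit C.
Visit B.
At B: no right child.
Full in-order sequence: K, N, P, V, Z, T, J, X, C, B.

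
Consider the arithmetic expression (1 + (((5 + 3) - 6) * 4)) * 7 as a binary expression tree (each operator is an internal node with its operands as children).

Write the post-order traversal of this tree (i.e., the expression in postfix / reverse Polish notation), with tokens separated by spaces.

Post-order on an expression tree gives postfix notation: for each operator, emit left operand, right operand, then the operator.

1 5 3 + 6 - 4 * + 7 *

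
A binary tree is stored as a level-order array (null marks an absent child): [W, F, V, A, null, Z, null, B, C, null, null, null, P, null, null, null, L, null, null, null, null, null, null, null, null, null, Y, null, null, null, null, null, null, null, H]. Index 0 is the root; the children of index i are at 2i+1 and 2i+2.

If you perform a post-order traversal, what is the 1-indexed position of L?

2

Post-order visits the left subtree, then the right subtree, then the node.
At W: go left to F.
  At F: go left to A.
    At A: go left to B.
      At B: no left child.
      At B: go right to L.
        At L: no left child.
        At L: go right to H.
          H is a leaf — visit H.
        Visit L.
      Visit B.
    At A: go right to C.
      C is a leaf — visit C.
    Visit A.
  At F: no right child.
  Visit F.
At W: go right to V.
  At V: go left to Z.
    At Z: no left child.
    At Z: go right to P.
      At P: no left child.
      At P: go right to Y.
        Y is a leaf — visit Y.
      Visit P.
    Visit Z.
  At V: no right child.
  Visit V.
Visit W.
Full post-order sequence: H, L, B, C, A, F, Y, P, Z, V, W.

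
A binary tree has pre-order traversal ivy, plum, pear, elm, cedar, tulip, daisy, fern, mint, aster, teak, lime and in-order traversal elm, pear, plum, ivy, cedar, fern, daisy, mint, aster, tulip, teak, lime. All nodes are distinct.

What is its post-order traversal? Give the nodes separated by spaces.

The first element of pre-order is the root; it splits in-order into left and right subtrees.
Root ivy: left subtree has 3 nodes {elm, pear, plum}, right has 8 {cedar, fern, daisy, mint, aster, tulip, teak, lime}.
  Root plum: left subtree has 2 nodes {elm, pear}, right has 0 { }.
    Root pear: left subtree has 1 node {elm}, right has 0 { }.
  Root cedar: left subtree has 0 nodes { }, right has 7 {fern, daisy, mint, aster, tulip, teak, lime}.
    Root tulip: left subtree has 4 nodes {fern, daisy, mint, aster}, right has 2 {teak, lime}.
      Root daisy: left subtree has 1 node {fern}, right has 2 {mint, aster}.
        Root mint: left subtree has 0 nodes { }, right has 1 {aster}.
      Root teak: left subtree has 0 nodes { }, right has 1 {lime}.

elm pear plum fern aster mint daisy lime teak tulip cedar ivy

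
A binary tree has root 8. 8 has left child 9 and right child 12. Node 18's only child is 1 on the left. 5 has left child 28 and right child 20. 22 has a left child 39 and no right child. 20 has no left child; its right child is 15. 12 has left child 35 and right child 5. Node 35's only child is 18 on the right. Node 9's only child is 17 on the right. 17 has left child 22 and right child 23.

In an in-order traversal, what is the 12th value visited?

5

In-order visits the left subtree, then the node, then the right subtree.
At 8: go left to 9.
  At 9: no left child.
  Visit 9.
  At 9: go right to 17.
    At 17: go left to 22.
      At 22: go left to 39.
        39 is a leaf — visit 39.
      Visit 22.
      At 22: no right child.
    Visit 17.
    At 17: go right to 23.
      23 is a leaf — visit 23.
Visit 8.
At 8: go right to 12.
  At 12: go left to 35.
    At 35: no left child.
    Visit 35.
    At 35: go right to 18.
      At 18: go left to 1.
        1 is a leaf — visit 1.
      Visit 18.
      At 18: no right child.
  Visit 12.
  At 12: go right to 5.
    At 5: go left to 28.
      28 is a leaf — visit 28.
    Visit 5.
    At 5: go right to 20.
      At 20: no left child.
      Visit 20.
      At 20: go right to 15.
        15 is a leaf — visit 15.
Full in-order sequence: 9, 39, 22, 17, 23, 8, 35, 1, 18, 12, 28, 5, 20, 15.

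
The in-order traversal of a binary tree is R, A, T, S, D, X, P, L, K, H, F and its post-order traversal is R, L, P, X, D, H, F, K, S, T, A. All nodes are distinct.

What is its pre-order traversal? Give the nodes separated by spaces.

A R T S K D X P L F H

The last element of post-order is the root; it splits in-order into left and right subtrees.
Root A: left subtree has 1 node {R}, right has 9 {T, S, D, X, P, L, K, H, F}.
  Root T: left subtree has 0 nodes { }, right has 8 {S, D, X, P, L, K, H, F}.
    Root S: left subtree has 0 nodes { }, right has 7 {D, X, P, L, K, H, F}.
      Root K: left subtree has 4 nodes {D, X, P, L}, right has 2 {H, F}.
        Root D: left subtree has 0 nodes { }, right has 3 {X, P, L}.
          Root X: left subtree has 0 nodes { }, right has 2 {P, L}.
            Root P: left subtree has 0 nodes { }, right has 1 {L}.
        Root F: left subtree has 1 node {H}, right has 0 { }.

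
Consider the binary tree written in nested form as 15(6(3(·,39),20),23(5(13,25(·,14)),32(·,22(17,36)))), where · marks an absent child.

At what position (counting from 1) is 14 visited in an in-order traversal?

In-order visits the left subtree, then the node, then the right subtree.
At 15: go left to 6.
  At 6: go left to 3.
    At 3: no left child.
    Visit 3.
    At 3: go right to 39.
      39 is a leaf — visit 39.
  Visit 6.
  At 6: go right to 20.
    20 is a leaf — visit 20.
Visit 15.
At 15: go right to 23.
  At 23: go left to 5.
    At 5: go left to 13.
      13 is a leaf — visit 13.
    Visit 5.
    At 5: go right to 25.
      At 25: no left child.
      Visit 25.
      At 25: go right to 14.
        14 is a leaf — visit 14.
  Visit 23.
  At 23: go right to 32.
    At 32: no left child.
    Visit 32.
    At 32: go right to 22.
      At 22: go left to 17.
        17 is a leaf — visit 17.
      Visit 22.
      At 22: go right to 36.
        36 is a leaf — visit 36.
Full in-order sequence: 3, 39, 6, 20, 15, 13, 5, 25, 14, 23, 32, 17, 22, 36.

9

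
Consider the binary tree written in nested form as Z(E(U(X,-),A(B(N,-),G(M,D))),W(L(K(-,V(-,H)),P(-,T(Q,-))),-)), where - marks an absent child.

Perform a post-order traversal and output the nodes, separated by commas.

X, U, N, B, M, D, G, A, E, H, V, K, Q, T, P, L, W, Z

Post-order visits the left subtree, then the right subtree, then the node.
At Z: go left to E.
  At E: go left to U.
    At U: go left to X.
      X is a leaf — visit X.
    At U: no right child.
    Visit U.
  At E: go right to A.
    At A: go left to B.
      At B: go left to N.
        N is a leaf — visit N.
      At B: no right child.
      Visit B.
    At A: go right to G.
      At G: go left to M.
        M is a leaf — visit M.
      At G: go right to D.
        D is a leaf — visit D.
      Visit G.
    Visit A.
  Visit E.
At Z: go right to W.
  At W: go left to L.
    At L: go left to K.
      At K: no left child.
      At K: go right to V.
        At V: no left child.
        At V: go right to H.
          H is a leaf — visit H.
        Visit V.
      Visit K.
    At L: go right to P.
      At P: no left child.
      At P: go right to T.
        At T: go left to Q.
          Q is a leaf — visit Q.
        At T: no right child.
        Visit T.
      Visit P.
    Visit L.
  At W: no right child.
  Visit W.
Visit Z.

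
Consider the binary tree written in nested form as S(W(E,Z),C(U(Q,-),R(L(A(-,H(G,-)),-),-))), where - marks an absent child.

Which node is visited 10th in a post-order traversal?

Post-order visits the left subtree, then the right subtree, then the node.
At S: go left to W.
  At W: go left to E.
    E is a leaf — visit E.
  At W: go right to Z.
    Z is a leaf — visit Z.
  Visit W.
At S: go right to C.
  At C: go left to U.
    At U: go left to Q.
      Q is a leaf — visit Q.
    At U: no right child.
    Visit U.
  At C: go right to R.
    At R: go left to L.
      At L: go left to A.
        At A: no left child.
        At A: go right to H.
          At H: go left to G.
            G is a leaf — visit G.
          At H: no right child.
          Visit H.
        Visit A.
      At L: no right child.
      Visit L.
    At R: no right child.
    Visit R.
  Visit C.
Visit S.
Full post-order sequence: E, Z, W, Q, U, G, H, A, L, R, C, S.

R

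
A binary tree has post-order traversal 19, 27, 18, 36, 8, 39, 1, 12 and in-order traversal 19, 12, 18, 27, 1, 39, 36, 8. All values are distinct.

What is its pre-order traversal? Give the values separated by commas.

The last element of post-order is the root; it splits in-order into left and right subtrees.
Root 12: left subtree has 1 node {19}, right has 6 {18, 27, 1, 39, 36, 8}.
  Root 1: left subtree has 2 nodes {18, 27}, right has 3 {39, 36, 8}.
    Root 18: left subtree has 0 nodes { }, right has 1 {27}.
    Root 39: left subtree has 0 nodes { }, right has 2 {36, 8}.
      Root 8: left subtree has 1 node {36}, right has 0 { }.

12, 19, 1, 18, 27, 39, 8, 36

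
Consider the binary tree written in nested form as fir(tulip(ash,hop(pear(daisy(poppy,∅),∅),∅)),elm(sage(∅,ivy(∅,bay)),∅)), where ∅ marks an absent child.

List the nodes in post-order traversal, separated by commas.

ash, poppy, daisy, pear, hop, tulip, bay, ivy, sage, elm, fir

Post-order visits the left subtree, then the right subtree, then the node.
At fir: go left to tulip.
  At tulip: go left to ash.
    ash is a leaf — visit ash.
  At tulip: go right to hop.
    At hop: go left to pear.
      At pear: go left to daisy.
        At daisy: go left to poppy.
          poppy is a leaf — visit poppy.
        At daisy: no right child.
        Visit daisy.
      At pear: no right child.
      Visit pear.
    At hop: no right child.
    Visit hop.
  Visit tulip.
At fir: go right to elm.
  At elm: go left to sage.
    At sage: no left child.
    At sage: go right to ivy.
      At ivy: no left child.
      At ivy: go right to bay.
        bay is a leaf — visit bay.
      Visit ivy.
    Visit sage.
  At elm: no right child.
  Visit elm.
Visit fir.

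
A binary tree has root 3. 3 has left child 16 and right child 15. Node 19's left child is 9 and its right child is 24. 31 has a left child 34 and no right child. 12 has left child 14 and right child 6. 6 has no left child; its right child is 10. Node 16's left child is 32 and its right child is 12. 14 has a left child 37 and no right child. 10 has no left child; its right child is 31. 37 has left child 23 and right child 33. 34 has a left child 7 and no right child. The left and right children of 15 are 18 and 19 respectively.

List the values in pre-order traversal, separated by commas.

3, 16, 32, 12, 14, 37, 23, 33, 6, 10, 31, 34, 7, 15, 18, 19, 9, 24

Pre-order visits the node, then its left subtree, then its right subtree.
Visit 3.
At 3: go left to 16.
  Visit 16.
  At 16: go left to 32.
    32 is a leaf — visit 32.
  At 16: go right to 12.
    Visit 12.
    At 12: go left to 14.
      Visit 14.
      At 14: go left to 37.
        Visit 37.
        At 37: go left to 23.
          23 is a leaf — visit 23.
        At 37: go right to 33.
          33 is a leaf — visit 33.
      At 14: no right child.
    At 12: go right to 6.
      Visit 6.
      At 6: no left child.
      At 6: go right to 10.
        Visit 10.
        At 10: no left child.
        At 10: go right to 31.
          Visit 31.
          At 31: go left to 34.
            Visit 34.
            At 34: go left to 7.
              7 is a leaf — visit 7.
            At 34: no right child.
          At 31: no right child.
At 3: go right to 15.
  Visit 15.
  At 15: go left to 18.
    18 is a leaf — visit 18.
  At 15: go right to 19.
    Visit 19.
    At 19: go left to 9.
      9 is a leaf — visit 9.
    At 19: go right to 24.
      24 is a leaf — visit 24.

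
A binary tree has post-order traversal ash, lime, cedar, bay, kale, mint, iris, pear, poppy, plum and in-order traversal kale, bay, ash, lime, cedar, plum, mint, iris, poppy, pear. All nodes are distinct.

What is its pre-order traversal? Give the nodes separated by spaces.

plum kale bay cedar lime ash poppy iris mint pear

The last element of post-order is the root; it splits in-order into left and right subtrees.
Root plum: left subtree has 5 nodes {kale, bay, ash, lime, cedar}, right has 4 {mint, iris, poppy, pear}.
  Root kale: left subtree has 0 nodes { }, right has 4 {bay, ash, lime, cedar}.
    Root bay: left subtree has 0 nodes { }, right has 3 {ash, lime, cedar}.
      Root cedar: left subtree has 2 nodes {ash, lime}, right has 0 { }.
        Root lime: left subtree has 1 node {ash}, right has 0 { }.
  Root poppy: left subtree has 2 nodes {mint, iris}, right has 1 {pear}.
    Root iris: left subtree has 1 node {mint}, right has 0 { }.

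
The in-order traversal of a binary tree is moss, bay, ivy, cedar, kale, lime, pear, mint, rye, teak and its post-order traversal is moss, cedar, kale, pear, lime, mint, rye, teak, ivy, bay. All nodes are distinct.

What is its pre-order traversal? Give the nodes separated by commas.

bay, moss, ivy, teak, rye, mint, lime, kale, cedar, pear

The last element of post-order is the root; it splits in-order into left and right subtrees.
Root bay: left subtree has 1 node {moss}, right has 8 {ivy, cedar, kale, lime, pear, mint, rye, teak}.
  Root ivy: left subtree has 0 nodes { }, right has 7 {cedar, kale, lime, pear, mint, rye, teak}.
    Root teak: left subtree has 6 nodes {cedar, kale, lime, pear, mint, rye}, right has 0 { }.
      Root rye: left subtree has 5 nodes {cedar, kale, lime, pear, mint}, right has 0 { }.
        Root mint: left subtree has 4 nodes {cedar, kale, lime, pear}, right has 0 { }.
          Root lime: left subtree has 2 nodes {cedar, kale}, right has 1 {pear}.
            Root kale: left subtree has 1 node {cedar}, right has 0 { }.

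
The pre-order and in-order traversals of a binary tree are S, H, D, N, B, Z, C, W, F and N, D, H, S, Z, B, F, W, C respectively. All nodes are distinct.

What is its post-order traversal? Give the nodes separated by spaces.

The first element of pre-order is the root; it splits in-order into left and right subtrees.
Root S: left subtree has 3 nodes {N, D, H}, right has 5 {Z, B, F, W, C}.
  Root H: left subtree has 2 nodes {N, D}, right has 0 { }.
    Root D: left subtree has 1 node {N}, right has 0 { }.
  Root B: left subtree has 1 node {Z}, right has 3 {F, W, C}.
    Root C: left subtree has 2 nodes {F, W}, right has 0 { }.
      Root W: left subtree has 1 node {F}, right has 0 { }.

N D H Z F W C B S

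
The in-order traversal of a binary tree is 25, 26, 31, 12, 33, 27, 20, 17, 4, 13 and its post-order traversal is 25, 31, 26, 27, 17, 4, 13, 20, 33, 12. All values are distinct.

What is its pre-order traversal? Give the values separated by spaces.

The last element of post-order is the root; it splits in-order into left and right subtrees.
Root 12: left subtree has 3 nodes {25, 26, 31}, right has 6 {33, 27, 20, 17, 4, 13}.
  Root 26: left subtree has 1 node {25}, right has 1 {31}.
  Root 33: left subtree has 0 nodes { }, right has 5 {27, 20, 17, 4, 13}.
    Root 20: left subtree has 1 node {27}, right has 3 {17, 4, 13}.
      Root 13: left subtree has 2 nodes {17, 4}, right has 0 { }.
        Root 4: left subtree has 1 node {17}, right has 0 { }.

12 26 25 31 33 20 27 13 4 17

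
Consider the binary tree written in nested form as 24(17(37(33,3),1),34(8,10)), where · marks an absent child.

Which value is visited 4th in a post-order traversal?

Post-order visits the left subtree, then the right subtree, then the node.
At 24: go left to 17.
  At 17: go left to 37.
    At 37: go left to 33.
      33 is a leaf — visit 33.
    At 37: go right to 3.
      3 is a leaf — visit 3.
    Visit 37.
  At 17: go right to 1.
    1 is a leaf — visit 1.
  Visit 17.
At 24: go right to 34.
  At 34: go left to 8.
    8 is a leaf — visit 8.
  At 34: go right to 10.
    10 is a leaf — visit 10.
  Visit 34.
Visit 24.
Full post-order sequence: 33, 3, 37, 1, 17, 8, 10, 34, 24.

1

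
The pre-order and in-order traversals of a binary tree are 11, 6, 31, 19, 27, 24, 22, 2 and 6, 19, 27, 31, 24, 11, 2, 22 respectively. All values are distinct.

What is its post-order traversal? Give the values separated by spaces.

27 19 24 31 6 2 22 11

The first element of pre-order is the root; it splits in-order into left and right subtrees.
Root 11: left subtree has 5 nodes {6, 19, 27, 31, 24}, right has 2 {2, 22}.
  Root 6: left subtree has 0 nodes { }, right has 4 {19, 27, 31, 24}.
    Root 31: left subtree has 2 nodes {19, 27}, right has 1 {24}.
      Root 19: left subtree has 0 nodes { }, right has 1 {27}.
  Root 22: left subtree has 1 node {2}, right has 0 { }.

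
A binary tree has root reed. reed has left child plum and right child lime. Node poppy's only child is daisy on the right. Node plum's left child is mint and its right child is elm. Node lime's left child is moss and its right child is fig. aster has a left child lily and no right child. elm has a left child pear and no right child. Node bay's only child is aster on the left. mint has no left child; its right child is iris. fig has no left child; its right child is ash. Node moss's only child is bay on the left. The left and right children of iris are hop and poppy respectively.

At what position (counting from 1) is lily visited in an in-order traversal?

In-order visits the left subtree, then the node, then the right subtree.
At reed: go left to plum.
  At plum: go left to mint.
    At mint: no left child.
    Visit mint.
    At mint: go right to iris.
      At iris: go left to hop.
        hop is a leaf — visit hop.
      Visit iris.
      At iris: go right to poppy.
        At poppy: no left child.
        Visit poppy.
        At poppy: go right to daisy.
          daisy is a leaf — visit daisy.
  Visit plum.
  At plum: go right to elm.
    At elm: go left to pear.
      pear is a leaf — visit pear.
    Visit elm.
    At elm: no right child.
Visit reed.
At reed: go right to lime.
  At lime: go left to moss.
    At moss: go left to bay.
      At bay: go left to aster.
        At aster: go left to lily.
          lily is a leaf — visit lily.
        Visit aster.
        At aster: no right child.
      Visit bay.
      At bay: no right child.
    Visit moss.
    At moss: no right child.
  Visit lime.
  At lime: go right to fig.
    At fig: no left child.
    Visit fig.
    At fig: go right to ash.
      ash is a leaf — visit ash.
Full in-order sequence: mint, hop, iris, poppy, daisy, plum, pear, elm, reed, lily, aster, bay, moss, lime, fig, ash.

10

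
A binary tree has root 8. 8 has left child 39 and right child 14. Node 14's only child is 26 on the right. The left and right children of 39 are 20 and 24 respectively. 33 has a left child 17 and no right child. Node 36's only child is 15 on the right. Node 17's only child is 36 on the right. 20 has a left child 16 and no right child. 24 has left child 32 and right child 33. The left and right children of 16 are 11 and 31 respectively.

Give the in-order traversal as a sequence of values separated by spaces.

11 16 31 20 39 32 24 17 36 15 33 8 14 26

In-order visits the left subtree, then the node, then the right subtree.
At 8: go left to 39.
  At 39: go left to 20.
    At 20: go left to 16.
      At 16: go left to 11.
        11 is a leaf — visit 11.
      Visit 16.
      At 16: go right to 31.
        31 is a leaf — visit 31.
    Visit 20.
    At 20: no right child.
  Visit 39.
  At 39: go right to 24.
    At 24: go left to 32.
      32 is a leaf — visit 32.
    Visit 24.
    At 24: go right to 33.
      At 33: go left to 17.
        At 17: no left child.
        Visit 17.
        At 17: go right to 36.
          At 36: no left child.
          Visit 36.
          At 36: go right to 15.
            15 is a leaf — visit 15.
      Visit 33.
      At 33: no right child.
Visit 8.
At 8: go right to 14.
  At 14: no left child.
  Visit 14.
  At 14: go right to 26.
    26 is a leaf — visit 26.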